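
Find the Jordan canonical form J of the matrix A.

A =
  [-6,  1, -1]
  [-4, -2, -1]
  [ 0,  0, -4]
J_3(-4)

The characteristic polynomial is
  det(x·I − A) = x^3 + 12*x^2 + 48*x + 64 = (x + 4)^3

Eigenvalues and multiplicities (the geometric multiplicity of λ is n − rank(A − λI), which equals the number of Jordan blocks for λ):
  λ = -4: algebraic multiplicity = 3, geometric multiplicity = 1

Determining the block sizes for each eigenvalue:
  λ = -4: one block (gm = 1), so the single block has size am = 3 → block sizes [3]

Assembling the blocks gives a Jordan form
J =
  [-4,  1,  0]
  [ 0, -4,  1]
  [ 0,  0, -4]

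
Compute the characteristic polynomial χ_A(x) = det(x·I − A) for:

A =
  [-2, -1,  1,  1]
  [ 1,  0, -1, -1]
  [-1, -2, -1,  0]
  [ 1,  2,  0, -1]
x^4 + 4*x^3 + 6*x^2 + 4*x + 1

Expanding det(x·I − A) (e.g. by cofactor expansion or by noting that A is similar to its Jordan form J, which has the same characteristic polynomial as A) gives
  χ_A(x) = x^4 + 4*x^3 + 6*x^2 + 4*x + 1
which factors as (x + 1)^4. The eigenvalues (with algebraic multiplicities) are λ = -1 with multiplicity 4.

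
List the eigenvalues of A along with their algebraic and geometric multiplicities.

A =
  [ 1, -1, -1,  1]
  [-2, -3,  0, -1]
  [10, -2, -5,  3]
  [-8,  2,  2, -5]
λ = -3: alg = 4, geom = 2

Step 1 — factor the characteristic polynomial to read off the algebraic multiplicities:
  χ_A(x) = (x + 3)^4

Step 2 — compute geometric multiplicities via the rank-nullity identity g(λ) = n − rank(A − λI):
  rank(A − (-3)·I) = 2, so dim ker(A − (-3)·I) = n − 2 = 2

Summary:
  λ = -3: algebraic multiplicity = 4, geometric multiplicity = 2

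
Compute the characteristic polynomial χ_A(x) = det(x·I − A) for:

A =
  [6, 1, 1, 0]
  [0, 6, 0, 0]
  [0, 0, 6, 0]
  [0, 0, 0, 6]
x^4 - 24*x^3 + 216*x^2 - 864*x + 1296

Expanding det(x·I − A) (e.g. by cofactor expansion or by noting that A is similar to its Jordan form J, which has the same characteristic polynomial as A) gives
  χ_A(x) = x^4 - 24*x^3 + 216*x^2 - 864*x + 1296
which factors as (x - 6)^4. The eigenvalues (with algebraic multiplicities) are λ = 6 with multiplicity 4.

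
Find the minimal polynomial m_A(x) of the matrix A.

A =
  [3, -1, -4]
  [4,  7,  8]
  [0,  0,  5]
x^2 - 10*x + 25

The characteristic polynomial is χ_A(x) = (x - 5)^3, so the eigenvalues are known. The minimal polynomial is
  m_A(x) = Π_λ (x − λ)^{k_λ}
where k_λ is the size of the *largest* Jordan block for λ (equivalently, the smallest k with (A − λI)^k v = 0 for every generalised eigenvector v of λ).

  λ = 5: largest Jordan block has size 2, contributing (x − 5)^2

So m_A(x) = (x - 5)^2 = x^2 - 10*x + 25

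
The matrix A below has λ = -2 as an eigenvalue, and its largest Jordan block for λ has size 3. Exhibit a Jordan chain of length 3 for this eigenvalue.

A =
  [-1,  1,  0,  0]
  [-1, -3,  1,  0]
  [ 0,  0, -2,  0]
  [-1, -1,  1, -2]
A Jordan chain for λ = -2 of length 3:
v_1 = (1, -1, 0, -1)ᵀ
v_2 = (0, 1, 0, 1)ᵀ
v_3 = (0, 0, 1, 0)ᵀ

Let N = A − (-2)·I. We want v_3 with N^3 v_3 = 0 but N^2 v_3 ≠ 0; then v_{j-1} := N · v_j for j = 3, …, 2.

Pick v_3 = (0, 0, 1, 0)ᵀ.
Then v_2 = N · v_3 = (0, 1, 0, 1)ᵀ.
Then v_1 = N · v_2 = (1, -1, 0, -1)ᵀ.

Sanity check: (A − (-2)·I) v_1 = (0, 0, 0, 0)ᵀ = 0. ✓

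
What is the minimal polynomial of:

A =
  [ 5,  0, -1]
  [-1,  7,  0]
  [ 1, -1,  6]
x^3 - 18*x^2 + 108*x - 216

The characteristic polynomial is χ_A(x) = (x - 6)^3, so the eigenvalues are known. The minimal polynomial is
  m_A(x) = Π_λ (x − λ)^{k_λ}
where k_λ is the size of the *largest* Jordan block for λ (equivalently, the smallest k with (A − λI)^k v = 0 for every generalised eigenvector v of λ).

  λ = 6: largest Jordan block has size 3, contributing (x − 6)^3

So m_A(x) = (x - 6)^3 = x^3 - 18*x^2 + 108*x - 216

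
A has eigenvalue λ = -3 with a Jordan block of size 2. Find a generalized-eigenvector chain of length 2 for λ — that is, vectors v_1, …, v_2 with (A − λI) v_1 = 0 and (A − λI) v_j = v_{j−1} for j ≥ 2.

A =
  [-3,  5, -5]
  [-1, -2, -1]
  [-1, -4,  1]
A Jordan chain for λ = -3 of length 2:
v_1 = (0, -1, -1)ᵀ
v_2 = (1, 0, 0)ᵀ

Let N = A − (-3)·I. We want v_2 with N^2 v_2 = 0 but N^1 v_2 ≠ 0; then v_{j-1} := N · v_j for j = 2, …, 2.

Pick v_2 = (1, 0, 0)ᵀ.
Then v_1 = N · v_2 = (0, -1, -1)ᵀ.

Sanity check: (A − (-3)·I) v_1 = (0, 0, 0)ᵀ = 0. ✓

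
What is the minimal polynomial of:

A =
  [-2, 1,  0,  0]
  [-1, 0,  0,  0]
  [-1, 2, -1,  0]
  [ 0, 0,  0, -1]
x^3 + 3*x^2 + 3*x + 1

The characteristic polynomial is χ_A(x) = (x + 1)^4, so the eigenvalues are known. The minimal polynomial is
  m_A(x) = Π_λ (x − λ)^{k_λ}
where k_λ is the size of the *largest* Jordan block for λ (equivalently, the smallest k with (A − λI)^k v = 0 for every generalised eigenvector v of λ).

  λ = -1: largest Jordan block has size 3, contributing (x + 1)^3

So m_A(x) = (x + 1)^3 = x^3 + 3*x^2 + 3*x + 1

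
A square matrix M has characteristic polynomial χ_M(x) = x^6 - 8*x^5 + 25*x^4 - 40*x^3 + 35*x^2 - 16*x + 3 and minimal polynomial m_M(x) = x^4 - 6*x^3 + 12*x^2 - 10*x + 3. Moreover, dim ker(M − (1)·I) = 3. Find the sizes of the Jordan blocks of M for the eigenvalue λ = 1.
Block sizes for λ = 1: [3, 1, 1]

Step 1 — from the characteristic polynomial, algebraic multiplicity of λ = 1 is 5. From dim ker(M − (1)·I) = 3, there are exactly 3 Jordan blocks for λ = 1.
Step 2 — from the minimal polynomial, the factor (x − 1)^3 tells us the largest block for λ = 1 has size 3.
Step 3 — with total size 5, 3 blocks, and largest block 3, the block sizes (in nonincreasing order) are [3, 1, 1].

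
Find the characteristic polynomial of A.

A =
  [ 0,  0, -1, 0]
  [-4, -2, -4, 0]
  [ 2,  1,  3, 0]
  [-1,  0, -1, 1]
x^4 - 2*x^3 + x^2

Expanding det(x·I − A) (e.g. by cofactor expansion or by noting that A is similar to its Jordan form J, which has the same characteristic polynomial as A) gives
  χ_A(x) = x^4 - 2*x^3 + x^2
which factors as x^2*(x - 1)^2. The eigenvalues (with algebraic multiplicities) are λ = 0 with multiplicity 2, λ = 1 with multiplicity 2.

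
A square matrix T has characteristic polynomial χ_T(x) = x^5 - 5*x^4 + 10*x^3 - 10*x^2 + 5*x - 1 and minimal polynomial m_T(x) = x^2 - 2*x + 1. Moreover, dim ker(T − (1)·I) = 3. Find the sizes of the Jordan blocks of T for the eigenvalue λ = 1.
Block sizes for λ = 1: [2, 2, 1]

Step 1 — from the characteristic polynomial, algebraic multiplicity of λ = 1 is 5. From dim ker(T − (1)·I) = 3, there are exactly 3 Jordan blocks for λ = 1.
Step 2 — from the minimal polynomial, the factor (x − 1)^2 tells us the largest block for λ = 1 has size 2.
Step 3 — with total size 5, 3 blocks, and largest block 2, the block sizes (in nonincreasing order) are [2, 2, 1].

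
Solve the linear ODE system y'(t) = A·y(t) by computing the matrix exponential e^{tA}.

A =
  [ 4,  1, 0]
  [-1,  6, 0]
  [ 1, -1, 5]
e^{tA} =
  [-t*exp(5*t) + exp(5*t), t*exp(5*t), 0]
  [-t*exp(5*t), t*exp(5*t) + exp(5*t), 0]
  [t*exp(5*t), -t*exp(5*t), exp(5*t)]

Strategy: write A = P · J · P⁻¹ where J is a Jordan canonical form, so e^{tA} = P · e^{tJ} · P⁻¹, and e^{tJ} can be computed block-by-block.

A has Jordan form
J =
  [5, 1, 0]
  [0, 5, 0]
  [0, 0, 5]
(up to reordering of blocks).

Per-block formulas:
  For a 2×2 Jordan block J_2(5): exp(t · J_2(5)) = e^(5t)·(I + t·N), where N is the 2×2 nilpotent shift.
  For a 1×1 block at λ = 5: exp(t · [5]) = [e^(5t)].

After assembling e^{tJ} and conjugating by P, we get:

e^{tA} =
  [-t*exp(5*t) + exp(5*t), t*exp(5*t), 0]
  [-t*exp(5*t), t*exp(5*t) + exp(5*t), 0]
  [t*exp(5*t), -t*exp(5*t), exp(5*t)]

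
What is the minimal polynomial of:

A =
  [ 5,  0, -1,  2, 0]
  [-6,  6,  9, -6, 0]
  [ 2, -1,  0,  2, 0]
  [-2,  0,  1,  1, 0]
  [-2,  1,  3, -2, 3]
x^3 - 9*x^2 + 27*x - 27

The characteristic polynomial is χ_A(x) = (x - 3)^5, so the eigenvalues are known. The minimal polynomial is
  m_A(x) = Π_λ (x − λ)^{k_λ}
where k_λ is the size of the *largest* Jordan block for λ (equivalently, the smallest k with (A − λI)^k v = 0 for every generalised eigenvector v of λ).

  λ = 3: largest Jordan block has size 3, contributing (x − 3)^3

So m_A(x) = (x - 3)^3 = x^3 - 9*x^2 + 27*x - 27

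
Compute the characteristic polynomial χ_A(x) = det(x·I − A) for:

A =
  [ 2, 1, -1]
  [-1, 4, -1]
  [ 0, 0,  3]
x^3 - 9*x^2 + 27*x - 27

Expanding det(x·I − A) (e.g. by cofactor expansion or by noting that A is similar to its Jordan form J, which has the same characteristic polynomial as A) gives
  χ_A(x) = x^3 - 9*x^2 + 27*x - 27
which factors as (x - 3)^3. The eigenvalues (with algebraic multiplicities) are λ = 3 with multiplicity 3.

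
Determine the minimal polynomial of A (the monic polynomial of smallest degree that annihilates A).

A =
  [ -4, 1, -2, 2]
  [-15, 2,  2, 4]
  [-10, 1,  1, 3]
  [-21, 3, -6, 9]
x^4 - 8*x^3 + 22*x^2 - 24*x + 9

The characteristic polynomial is χ_A(x) = (x - 3)^2*(x - 1)^2, so the eigenvalues are known. The minimal polynomial is
  m_A(x) = Π_λ (x − λ)^{k_λ}
where k_λ is the size of the *largest* Jordan block for λ (equivalently, the smallest k with (A − λI)^k v = 0 for every generalised eigenvector v of λ).

  λ = 1: largest Jordan block has size 2, contributing (x − 1)^2
  λ = 3: largest Jordan block has size 2, contributing (x − 3)^2

So m_A(x) = (x - 3)^2*(x - 1)^2 = x^4 - 8*x^3 + 22*x^2 - 24*x + 9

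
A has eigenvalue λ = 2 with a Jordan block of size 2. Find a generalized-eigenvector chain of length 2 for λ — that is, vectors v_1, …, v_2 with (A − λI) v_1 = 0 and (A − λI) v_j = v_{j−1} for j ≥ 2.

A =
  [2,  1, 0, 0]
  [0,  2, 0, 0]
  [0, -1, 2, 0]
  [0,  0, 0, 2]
A Jordan chain for λ = 2 of length 2:
v_1 = (1, 0, -1, 0)ᵀ
v_2 = (0, 1, 0, 0)ᵀ

Let N = A − (2)·I. We want v_2 with N^2 v_2 = 0 but N^1 v_2 ≠ 0; then v_{j-1} := N · v_j for j = 2, …, 2.

Pick v_2 = (0, 1, 0, 0)ᵀ.
Then v_1 = N · v_2 = (1, 0, -1, 0)ᵀ.

Sanity check: (A − (2)·I) v_1 = (0, 0, 0, 0)ᵀ = 0. ✓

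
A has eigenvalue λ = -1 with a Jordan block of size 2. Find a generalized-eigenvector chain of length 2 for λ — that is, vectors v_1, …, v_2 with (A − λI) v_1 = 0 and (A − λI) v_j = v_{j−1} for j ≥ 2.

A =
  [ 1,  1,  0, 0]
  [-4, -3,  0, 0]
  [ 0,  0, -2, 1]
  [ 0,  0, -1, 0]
A Jordan chain for λ = -1 of length 2:
v_1 = (2, -4, 0, 0)ᵀ
v_2 = (1, 0, 0, 0)ᵀ

Let N = A − (-1)·I. We want v_2 with N^2 v_2 = 0 but N^1 v_2 ≠ 0; then v_{j-1} := N · v_j for j = 2, …, 2.

Pick v_2 = (1, 0, 0, 0)ᵀ.
Then v_1 = N · v_2 = (2, -4, 0, 0)ᵀ.

Sanity check: (A − (-1)·I) v_1 = (0, 0, 0, 0)ᵀ = 0. ✓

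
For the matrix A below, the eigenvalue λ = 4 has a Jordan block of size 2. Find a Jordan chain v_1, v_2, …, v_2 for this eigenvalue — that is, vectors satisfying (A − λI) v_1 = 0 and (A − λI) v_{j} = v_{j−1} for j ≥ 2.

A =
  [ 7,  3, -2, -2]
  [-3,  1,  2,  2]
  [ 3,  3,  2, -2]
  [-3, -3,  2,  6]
A Jordan chain for λ = 4 of length 2:
v_1 = (3, -3, 3, -3)ᵀ
v_2 = (1, 0, 0, 0)ᵀ

Let N = A − (4)·I. We want v_2 with N^2 v_2 = 0 but N^1 v_2 ≠ 0; then v_{j-1} := N · v_j for j = 2, …, 2.

Pick v_2 = (1, 0, 0, 0)ᵀ.
Then v_1 = N · v_2 = (3, -3, 3, -3)ᵀ.

Sanity check: (A − (4)·I) v_1 = (0, 0, 0, 0)ᵀ = 0. ✓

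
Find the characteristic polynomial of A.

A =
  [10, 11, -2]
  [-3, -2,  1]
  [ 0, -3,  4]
x^3 - 12*x^2 + 48*x - 64

Expanding det(x·I − A) (e.g. by cofactor expansion or by noting that A is similar to its Jordan form J, which has the same characteristic polynomial as A) gives
  χ_A(x) = x^3 - 12*x^2 + 48*x - 64
which factors as (x - 4)^3. The eigenvalues (with algebraic multiplicities) are λ = 4 with multiplicity 3.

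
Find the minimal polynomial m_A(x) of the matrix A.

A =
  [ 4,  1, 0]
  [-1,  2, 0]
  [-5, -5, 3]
x^2 - 6*x + 9

The characteristic polynomial is χ_A(x) = (x - 3)^3, so the eigenvalues are known. The minimal polynomial is
  m_A(x) = Π_λ (x − λ)^{k_λ}
where k_λ is the size of the *largest* Jordan block for λ (equivalently, the smallest k with (A − λI)^k v = 0 for every generalised eigenvector v of λ).

  λ = 3: largest Jordan block has size 2, contributing (x − 3)^2

So m_A(x) = (x - 3)^2 = x^2 - 6*x + 9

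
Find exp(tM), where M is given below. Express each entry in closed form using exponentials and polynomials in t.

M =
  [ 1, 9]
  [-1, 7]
e^{tM} =
  [-3*t*exp(4*t) + exp(4*t), 9*t*exp(4*t)]
  [-t*exp(4*t), 3*t*exp(4*t) + exp(4*t)]

Strategy: write M = P · J · P⁻¹ where J is a Jordan canonical form, so e^{tM} = P · e^{tJ} · P⁻¹, and e^{tJ} can be computed block-by-block.

M has Jordan form
J =
  [4, 1]
  [0, 4]
(up to reordering of blocks).

Per-block formulas:
  For a 2×2 Jordan block J_2(4): exp(t · J_2(4)) = e^(4t)·(I + t·N), where N is the 2×2 nilpotent shift.

After assembling e^{tJ} and conjugating by P, we get:

e^{tM} =
  [-3*t*exp(4*t) + exp(4*t), 9*t*exp(4*t)]
  [-t*exp(4*t), 3*t*exp(4*t) + exp(4*t)]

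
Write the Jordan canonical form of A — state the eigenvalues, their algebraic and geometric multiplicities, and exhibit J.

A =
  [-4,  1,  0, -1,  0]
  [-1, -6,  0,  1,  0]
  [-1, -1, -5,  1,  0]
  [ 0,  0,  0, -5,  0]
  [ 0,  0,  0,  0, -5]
J_2(-5) ⊕ J_1(-5) ⊕ J_1(-5) ⊕ J_1(-5)

The characteristic polynomial is
  det(x·I − A) = x^5 + 25*x^4 + 250*x^3 + 1250*x^2 + 3125*x + 3125 = (x + 5)^5

Eigenvalues and multiplicities (the geometric multiplicity of λ is n − rank(A − λI), which equals the number of Jordan blocks for λ):
  λ = -5: algebraic multiplicity = 5, geometric multiplicity = 4

Determining the block sizes for each eigenvalue:
  λ = -5: 4 blocks summing to 5 forces exactly one block of size 2 and the rest size 1 → block sizes [2, 1, 1, 1]

Assembling the blocks gives a Jordan form
J =
  [-5,  1,  0,  0,  0]
  [ 0, -5,  0,  0,  0]
  [ 0,  0, -5,  0,  0]
  [ 0,  0,  0, -5,  0]
  [ 0,  0,  0,  0, -5]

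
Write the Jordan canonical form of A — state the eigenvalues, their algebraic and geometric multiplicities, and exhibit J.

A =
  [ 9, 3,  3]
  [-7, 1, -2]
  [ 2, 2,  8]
J_3(6)

The characteristic polynomial is
  det(x·I − A) = x^3 - 18*x^2 + 108*x - 216 = (x - 6)^3

Eigenvalues and multiplicities (the geometric multiplicity of λ is n − rank(A − λI), which equals the number of Jordan blocks for λ):
  λ = 6: algebraic multiplicity = 3, geometric multiplicity = 1

Determining the block sizes for each eigenvalue:
  λ = 6: one block (gm = 1), so the single block has size am = 3 → block sizes [3]

Assembling the blocks gives a Jordan form
J =
  [6, 1, 0]
  [0, 6, 1]
  [0, 0, 6]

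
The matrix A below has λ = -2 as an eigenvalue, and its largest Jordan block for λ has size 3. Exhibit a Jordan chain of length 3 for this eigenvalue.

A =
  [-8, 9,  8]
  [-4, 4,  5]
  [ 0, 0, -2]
A Jordan chain for λ = -2 of length 3:
v_1 = (-3, -2, 0)ᵀ
v_2 = (8, 5, 0)ᵀ
v_3 = (0, 0, 1)ᵀ

Let N = A − (-2)·I. We want v_3 with N^3 v_3 = 0 but N^2 v_3 ≠ 0; then v_{j-1} := N · v_j for j = 3, …, 2.

Pick v_3 = (0, 0, 1)ᵀ.
Then v_2 = N · v_3 = (8, 5, 0)ᵀ.
Then v_1 = N · v_2 = (-3, -2, 0)ᵀ.

Sanity check: (A − (-2)·I) v_1 = (0, 0, 0)ᵀ = 0. ✓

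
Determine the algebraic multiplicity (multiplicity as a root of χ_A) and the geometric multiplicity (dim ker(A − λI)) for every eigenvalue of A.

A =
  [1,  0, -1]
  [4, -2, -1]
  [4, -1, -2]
λ = -1: alg = 3, geom = 1

Step 1 — factor the characteristic polynomial to read off the algebraic multiplicities:
  χ_A(x) = (x + 1)^3

Step 2 — compute geometric multiplicities via the rank-nullity identity g(λ) = n − rank(A − λI):
  rank(A − (-1)·I) = 2, so dim ker(A − (-1)·I) = n − 2 = 1

Summary:
  λ = -1: algebraic multiplicity = 3, geometric multiplicity = 1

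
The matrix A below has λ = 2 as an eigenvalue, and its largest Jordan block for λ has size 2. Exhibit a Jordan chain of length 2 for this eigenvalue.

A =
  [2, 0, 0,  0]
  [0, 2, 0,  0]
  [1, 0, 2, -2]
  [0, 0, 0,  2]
A Jordan chain for λ = 2 of length 2:
v_1 = (0, 0, 1, 0)ᵀ
v_2 = (1, 0, 0, 0)ᵀ

Let N = A − (2)·I. We want v_2 with N^2 v_2 = 0 but N^1 v_2 ≠ 0; then v_{j-1} := N · v_j for j = 2, …, 2.

Pick v_2 = (1, 0, 0, 0)ᵀ.
Then v_1 = N · v_2 = (0, 0, 1, 0)ᵀ.

Sanity check: (A − (2)·I) v_1 = (0, 0, 0, 0)ᵀ = 0. ✓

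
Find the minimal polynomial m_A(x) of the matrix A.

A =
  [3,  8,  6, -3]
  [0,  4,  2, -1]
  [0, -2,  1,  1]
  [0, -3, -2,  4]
x^3 - 9*x^2 + 27*x - 27

The characteristic polynomial is χ_A(x) = (x - 3)^4, so the eigenvalues are known. The minimal polynomial is
  m_A(x) = Π_λ (x − λ)^{k_λ}
where k_λ is the size of the *largest* Jordan block for λ (equivalently, the smallest k with (A − λI)^k v = 0 for every generalised eigenvector v of λ).

  λ = 3: largest Jordan block has size 3, contributing (x − 3)^3

So m_A(x) = (x - 3)^3 = x^3 - 9*x^2 + 27*x - 27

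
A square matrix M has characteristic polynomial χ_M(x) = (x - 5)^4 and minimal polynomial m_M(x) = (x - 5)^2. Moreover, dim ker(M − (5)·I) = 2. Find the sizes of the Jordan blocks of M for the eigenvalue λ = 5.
Block sizes for λ = 5: [2, 2]

Step 1 — from the characteristic polynomial, algebraic multiplicity of λ = 5 is 4. From dim ker(M − (5)·I) = 2, there are exactly 2 Jordan blocks for λ = 5.
Step 2 — from the minimal polynomial, the factor (x − 5)^2 tells us the largest block for λ = 5 has size 2.
Step 3 — with total size 4, 2 blocks, and largest block 2, the block sizes (in nonincreasing order) are [2, 2].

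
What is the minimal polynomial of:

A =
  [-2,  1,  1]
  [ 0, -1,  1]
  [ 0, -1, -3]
x^2 + 4*x + 4

The characteristic polynomial is χ_A(x) = (x + 2)^3, so the eigenvalues are known. The minimal polynomial is
  m_A(x) = Π_λ (x − λ)^{k_λ}
where k_λ is the size of the *largest* Jordan block for λ (equivalently, the smallest k with (A − λI)^k v = 0 for every generalised eigenvector v of λ).

  λ = -2: largest Jordan block has size 2, contributing (x + 2)^2

So m_A(x) = (x + 2)^2 = x^2 + 4*x + 4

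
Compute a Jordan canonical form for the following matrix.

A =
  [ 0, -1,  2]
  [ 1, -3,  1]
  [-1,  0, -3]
J_3(-2)

The characteristic polynomial is
  det(x·I − A) = x^3 + 6*x^2 + 12*x + 8 = (x + 2)^3

Eigenvalues and multiplicities (the geometric multiplicity of λ is n − rank(A − λI), which equals the number of Jordan blocks for λ):
  λ = -2: algebraic multiplicity = 3, geometric multiplicity = 1

Determining the block sizes for each eigenvalue:
  λ = -2: one block (gm = 1), so the single block has size am = 3 → block sizes [3]

Assembling the blocks gives a Jordan form
J =
  [-2,  1,  0]
  [ 0, -2,  1]
  [ 0,  0, -2]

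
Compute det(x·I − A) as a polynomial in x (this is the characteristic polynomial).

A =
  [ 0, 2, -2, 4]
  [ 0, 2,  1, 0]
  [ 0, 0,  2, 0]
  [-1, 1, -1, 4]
x^4 - 8*x^3 + 24*x^2 - 32*x + 16

Expanding det(x·I − A) (e.g. by cofactor expansion or by noting that A is similar to its Jordan form J, which has the same characteristic polynomial as A) gives
  χ_A(x) = x^4 - 8*x^3 + 24*x^2 - 32*x + 16
which factors as (x - 2)^4. The eigenvalues (with algebraic multiplicities) are λ = 2 with multiplicity 4.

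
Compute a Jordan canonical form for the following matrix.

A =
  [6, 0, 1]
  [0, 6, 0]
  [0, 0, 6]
J_2(6) ⊕ J_1(6)

The characteristic polynomial is
  det(x·I − A) = x^3 - 18*x^2 + 108*x - 216 = (x - 6)^3

Eigenvalues and multiplicities (the geometric multiplicity of λ is n − rank(A − λI), which equals the number of Jordan blocks for λ):
  λ = 6: algebraic multiplicity = 3, geometric multiplicity = 2

Determining the block sizes for each eigenvalue:
  λ = 6: 2 blocks summing to 3 forces exactly one block of size 2 and the rest size 1 → block sizes [2, 1]

Assembling the blocks gives a Jordan form
J =
  [6, 1, 0]
  [0, 6, 0]
  [0, 0, 6]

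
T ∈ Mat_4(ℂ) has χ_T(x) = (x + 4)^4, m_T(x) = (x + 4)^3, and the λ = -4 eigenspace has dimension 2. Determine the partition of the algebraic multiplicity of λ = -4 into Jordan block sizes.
Block sizes for λ = -4: [3, 1]

Step 1 — from the characteristic polynomial, algebraic multiplicity of λ = -4 is 4. From dim ker(T − (-4)·I) = 2, there are exactly 2 Jordan blocks for λ = -4.
Step 2 — from the minimal polynomial, the factor (x + 4)^3 tells us the largest block for λ = -4 has size 3.
Step 3 — with total size 4, 2 blocks, and largest block 3, the block sizes (in nonincreasing order) are [3, 1].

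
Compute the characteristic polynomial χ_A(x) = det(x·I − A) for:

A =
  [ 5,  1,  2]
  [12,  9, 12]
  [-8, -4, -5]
x^3 - 9*x^2 + 27*x - 27

Expanding det(x·I − A) (e.g. by cofactor expansion or by noting that A is similar to its Jordan form J, which has the same characteristic polynomial as A) gives
  χ_A(x) = x^3 - 9*x^2 + 27*x - 27
which factors as (x - 3)^3. The eigenvalues (with algebraic multiplicities) are λ = 3 with multiplicity 3.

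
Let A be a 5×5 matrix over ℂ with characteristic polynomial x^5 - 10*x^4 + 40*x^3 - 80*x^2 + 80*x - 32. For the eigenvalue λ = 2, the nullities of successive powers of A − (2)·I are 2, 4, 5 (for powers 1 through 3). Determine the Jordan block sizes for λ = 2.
Block sizes for λ = 2: [3, 2]

From the dimensions of kernels of powers, the number of Jordan blocks of size at least j is d_j − d_{j−1} where d_j = dim ker(N^j) (with d_0 = 0). Computing the differences gives [2, 2, 1].
The number of blocks of size exactly k is (#blocks of size ≥ k) − (#blocks of size ≥ k + 1), so the partition is: 1 block(s) of size 2, 1 block(s) of size 3.
In nonincreasing order the block sizes are [3, 2].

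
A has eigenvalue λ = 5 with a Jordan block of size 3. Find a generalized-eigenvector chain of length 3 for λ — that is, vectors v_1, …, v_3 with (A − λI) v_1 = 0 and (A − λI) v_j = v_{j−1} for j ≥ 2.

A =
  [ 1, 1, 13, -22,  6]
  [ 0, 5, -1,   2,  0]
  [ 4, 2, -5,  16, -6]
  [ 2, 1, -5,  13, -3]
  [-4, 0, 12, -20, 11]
A Jordan chain for λ = 5 of length 3:
v_1 = (-1, 0, -2, -1, 0)ᵀ
v_2 = (13, -1, -10, -5, 12)ᵀ
v_3 = (0, 0, 1, 0, 0)ᵀ

Let N = A − (5)·I. We want v_3 with N^3 v_3 = 0 but N^2 v_3 ≠ 0; then v_{j-1} := N · v_j for j = 3, …, 2.

Pick v_3 = (0, 0, 1, 0, 0)ᵀ.
Then v_2 = N · v_3 = (13, -1, -10, -5, 12)ᵀ.
Then v_1 = N · v_2 = (-1, 0, -2, -1, 0)ᵀ.

Sanity check: (A − (5)·I) v_1 = (0, 0, 0, 0, 0)ᵀ = 0. ✓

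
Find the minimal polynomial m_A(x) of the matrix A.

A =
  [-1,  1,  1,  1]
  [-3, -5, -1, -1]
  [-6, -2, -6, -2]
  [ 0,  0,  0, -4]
x^2 + 8*x + 16

The characteristic polynomial is χ_A(x) = (x + 4)^4, so the eigenvalues are known. The minimal polynomial is
  m_A(x) = Π_λ (x − λ)^{k_λ}
where k_λ is the size of the *largest* Jordan block for λ (equivalently, the smallest k with (A − λI)^k v = 0 for every generalised eigenvector v of λ).

  λ = -4: largest Jordan block has size 2, contributing (x + 4)^2

So m_A(x) = (x + 4)^2 = x^2 + 8*x + 16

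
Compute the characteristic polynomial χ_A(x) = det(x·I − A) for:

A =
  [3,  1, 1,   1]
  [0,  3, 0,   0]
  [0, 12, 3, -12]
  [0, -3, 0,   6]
x^4 - 15*x^3 + 81*x^2 - 189*x + 162

Expanding det(x·I − A) (e.g. by cofactor expansion or by noting that A is similar to its Jordan form J, which has the same characteristic polynomial as A) gives
  χ_A(x) = x^4 - 15*x^3 + 81*x^2 - 189*x + 162
which factors as (x - 6)*(x - 3)^3. The eigenvalues (with algebraic multiplicities) are λ = 3 with multiplicity 3, λ = 6 with multiplicity 1.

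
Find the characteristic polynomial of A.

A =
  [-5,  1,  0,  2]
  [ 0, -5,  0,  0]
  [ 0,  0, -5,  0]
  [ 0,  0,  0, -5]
x^4 + 20*x^3 + 150*x^2 + 500*x + 625

Expanding det(x·I − A) (e.g. by cofactor expansion or by noting that A is similar to its Jordan form J, which has the same characteristic polynomial as A) gives
  χ_A(x) = x^4 + 20*x^3 + 150*x^2 + 500*x + 625
which factors as (x + 5)^4. The eigenvalues (with algebraic multiplicities) are λ = -5 with multiplicity 4.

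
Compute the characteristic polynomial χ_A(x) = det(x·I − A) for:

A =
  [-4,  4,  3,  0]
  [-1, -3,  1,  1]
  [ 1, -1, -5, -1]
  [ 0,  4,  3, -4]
x^4 + 16*x^3 + 96*x^2 + 256*x + 256

Expanding det(x·I − A) (e.g. by cofactor expansion or by noting that A is similar to its Jordan form J, which has the same characteristic polynomial as A) gives
  χ_A(x) = x^4 + 16*x^3 + 96*x^2 + 256*x + 256
which factors as (x + 4)^4. The eigenvalues (with algebraic multiplicities) are λ = -4 with multiplicity 4.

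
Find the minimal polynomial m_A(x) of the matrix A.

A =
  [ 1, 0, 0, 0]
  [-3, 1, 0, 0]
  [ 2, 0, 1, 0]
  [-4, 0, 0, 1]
x^2 - 2*x + 1

The characteristic polynomial is χ_A(x) = (x - 1)^4, so the eigenvalues are known. The minimal polynomial is
  m_A(x) = Π_λ (x − λ)^{k_λ}
where k_λ is the size of the *largest* Jordan block for λ (equivalently, the smallest k with (A − λI)^k v = 0 for every generalised eigenvector v of λ).

  λ = 1: largest Jordan block has size 2, contributing (x − 1)^2

So m_A(x) = (x - 1)^2 = x^2 - 2*x + 1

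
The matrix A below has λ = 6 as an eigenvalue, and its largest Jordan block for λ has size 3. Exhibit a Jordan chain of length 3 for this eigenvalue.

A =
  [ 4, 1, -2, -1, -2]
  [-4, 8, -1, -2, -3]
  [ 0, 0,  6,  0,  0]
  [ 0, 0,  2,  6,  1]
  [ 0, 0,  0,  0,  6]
A Jordan chain for λ = 6 of length 3:
v_1 = (1, 2, 0, 0, 0)ᵀ
v_2 = (-2, -1, 0, 2, 0)ᵀ
v_3 = (0, 0, 1, 0, 0)ᵀ

Let N = A − (6)·I. We want v_3 with N^3 v_3 = 0 but N^2 v_3 ≠ 0; then v_{j-1} := N · v_j for j = 3, …, 2.

Pick v_3 = (0, 0, 1, 0, 0)ᵀ.
Then v_2 = N · v_3 = (-2, -1, 0, 2, 0)ᵀ.
Then v_1 = N · v_2 = (1, 2, 0, 0, 0)ᵀ.

Sanity check: (A − (6)·I) v_1 = (0, 0, 0, 0, 0)ᵀ = 0. ✓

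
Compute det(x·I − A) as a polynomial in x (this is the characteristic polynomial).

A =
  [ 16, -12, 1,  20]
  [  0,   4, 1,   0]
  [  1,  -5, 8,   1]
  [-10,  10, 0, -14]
x^4 - 14*x^3 + 36*x^2 + 216*x - 864

Expanding det(x·I − A) (e.g. by cofactor expansion or by noting that A is similar to its Jordan form J, which has the same characteristic polynomial as A) gives
  χ_A(x) = x^4 - 14*x^3 + 36*x^2 + 216*x - 864
which factors as (x - 6)^3*(x + 4). The eigenvalues (with algebraic multiplicities) are λ = -4 with multiplicity 1, λ = 6 with multiplicity 3.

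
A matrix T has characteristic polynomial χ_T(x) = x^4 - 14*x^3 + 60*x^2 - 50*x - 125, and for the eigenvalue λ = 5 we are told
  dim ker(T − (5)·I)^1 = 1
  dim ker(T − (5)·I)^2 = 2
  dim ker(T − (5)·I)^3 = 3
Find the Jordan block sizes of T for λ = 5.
Block sizes for λ = 5: [3]

From the dimensions of kernels of powers, the number of Jordan blocks of size at least j is d_j − d_{j−1} where d_j = dim ker(N^j) (with d_0 = 0). Computing the differences gives [1, 1, 1].
The number of blocks of size exactly k is (#blocks of size ≥ k) − (#blocks of size ≥ k + 1), so the partition is: 1 block(s) of size 3.
In nonincreasing order the block sizes are [3].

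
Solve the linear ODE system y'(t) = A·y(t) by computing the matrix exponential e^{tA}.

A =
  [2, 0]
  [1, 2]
e^{tA} =
  [exp(2*t), 0]
  [t*exp(2*t), exp(2*t)]

Strategy: write A = P · J · P⁻¹ where J is a Jordan canonical form, so e^{tA} = P · e^{tJ} · P⁻¹, and e^{tJ} can be computed block-by-block.

A has Jordan form
J =
  [2, 1]
  [0, 2]
(up to reordering of blocks).

Per-block formulas:
  For a 2×2 Jordan block J_2(2): exp(t · J_2(2)) = e^(2t)·(I + t·N), where N is the 2×2 nilpotent shift.

After assembling e^{tJ} and conjugating by P, we get:

e^{tA} =
  [exp(2*t), 0]
  [t*exp(2*t), exp(2*t)]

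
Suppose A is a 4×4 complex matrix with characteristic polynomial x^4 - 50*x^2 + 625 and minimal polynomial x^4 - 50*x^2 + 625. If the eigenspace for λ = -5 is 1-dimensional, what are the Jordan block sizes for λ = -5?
Block sizes for λ = -5: [2]

Step 1 — from the characteristic polynomial, algebraic multiplicity of λ = -5 is 2. From dim ker(A − (-5)·I) = 1, there are exactly 1 Jordan blocks for λ = -5.
Step 2 — from the minimal polynomial, the factor (x + 5)^2 tells us the largest block for λ = -5 has size 2.
Step 3 — with total size 2, 1 blocks, and largest block 2, the block sizes (in nonincreasing order) are [2].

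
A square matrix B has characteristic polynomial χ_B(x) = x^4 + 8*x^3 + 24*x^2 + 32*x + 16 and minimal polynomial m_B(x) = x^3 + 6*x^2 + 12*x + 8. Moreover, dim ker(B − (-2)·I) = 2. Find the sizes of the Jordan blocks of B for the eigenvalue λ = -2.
Block sizes for λ = -2: [3, 1]

Step 1 — from the characteristic polynomial, algebraic multiplicity of λ = -2 is 4. From dim ker(B − (-2)·I) = 2, there are exactly 2 Jordan blocks for λ = -2.
Step 2 — from the minimal polynomial, the factor (x + 2)^3 tells us the largest block for λ = -2 has size 3.
Step 3 — with total size 4, 2 blocks, and largest block 3, the block sizes (in nonincreasing order) are [3, 1].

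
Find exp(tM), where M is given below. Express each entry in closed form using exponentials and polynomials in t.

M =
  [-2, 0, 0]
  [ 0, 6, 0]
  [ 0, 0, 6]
e^{tM} =
  [exp(-2*t), 0, 0]
  [0, exp(6*t), 0]
  [0, 0, exp(6*t)]

Strategy: write M = P · J · P⁻¹ where J is a Jordan canonical form, so e^{tM} = P · e^{tJ} · P⁻¹, and e^{tJ} can be computed block-by-block.

M has Jordan form
J =
  [-2, 0, 0]
  [ 0, 6, 0]
  [ 0, 0, 6]
(up to reordering of blocks).

Per-block formulas:
  For a 1×1 block at λ = 6: exp(t · [6]) = [e^(6t)].
  For a 1×1 block at λ = -2: exp(t · [-2]) = [e^(-2t)].

After assembling e^{tJ} and conjugating by P, we get:

e^{tM} =
  [exp(-2*t), 0, 0]
  [0, exp(6*t), 0]
  [0, 0, exp(6*t)]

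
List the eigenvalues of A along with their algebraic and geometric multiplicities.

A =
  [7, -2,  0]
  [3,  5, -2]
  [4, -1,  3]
λ = 5: alg = 3, geom = 1

Step 1 — factor the characteristic polynomial to read off the algebraic multiplicities:
  χ_A(x) = (x - 5)^3

Step 2 — compute geometric multiplicities via the rank-nullity identity g(λ) = n − rank(A − λI):
  rank(A − (5)·I) = 2, so dim ker(A − (5)·I) = n − 2 = 1

Summary:
  λ = 5: algebraic multiplicity = 3, geometric multiplicity = 1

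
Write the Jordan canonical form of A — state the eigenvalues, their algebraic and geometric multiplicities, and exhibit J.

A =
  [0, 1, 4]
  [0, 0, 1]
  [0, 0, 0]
J_3(0)

The characteristic polynomial is
  det(x·I − A) = x^3

Eigenvalues and multiplicities (the geometric multiplicity of λ is n − rank(A − λI), which equals the number of Jordan blocks for λ):
  λ = 0: algebraic multiplicity = 3, geometric multiplicity = 1

Determining the block sizes for each eigenvalue:
  λ = 0: one block (gm = 1), so the single block has size am = 3 → block sizes [3]

Assembling the blocks gives a Jordan form
J =
  [0, 1, 0]
  [0, 0, 1]
  [0, 0, 0]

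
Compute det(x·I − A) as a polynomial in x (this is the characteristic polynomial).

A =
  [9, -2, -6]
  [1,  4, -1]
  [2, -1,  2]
x^3 - 15*x^2 + 75*x - 125

Expanding det(x·I − A) (e.g. by cofactor expansion or by noting that A is similar to its Jordan form J, which has the same characteristic polynomial as A) gives
  χ_A(x) = x^3 - 15*x^2 + 75*x - 125
which factors as (x - 5)^3. The eigenvalues (with algebraic multiplicities) are λ = 5 with multiplicity 3.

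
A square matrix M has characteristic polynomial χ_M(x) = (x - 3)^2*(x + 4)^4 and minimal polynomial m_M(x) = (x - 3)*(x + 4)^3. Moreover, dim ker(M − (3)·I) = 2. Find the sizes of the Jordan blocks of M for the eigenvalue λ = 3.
Block sizes for λ = 3: [1, 1]

Step 1 — from the characteristic polynomial, algebraic multiplicity of λ = 3 is 2. From dim ker(M − (3)·I) = 2, there are exactly 2 Jordan blocks for λ = 3.
Step 2 — from the minimal polynomial, the factor (x − 3) tells us the largest block for λ = 3 has size 1.
Step 3 — with total size 2, 2 blocks, and largest block 1, the block sizes (in nonincreasing order) are [1, 1].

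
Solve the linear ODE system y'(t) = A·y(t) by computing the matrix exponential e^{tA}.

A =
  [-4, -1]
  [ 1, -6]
e^{tA} =
  [t*exp(-5*t) + exp(-5*t), -t*exp(-5*t)]
  [t*exp(-5*t), -t*exp(-5*t) + exp(-5*t)]

Strategy: write A = P · J · P⁻¹ where J is a Jordan canonical form, so e^{tA} = P · e^{tJ} · P⁻¹, and e^{tJ} can be computed block-by-block.

A has Jordan form
J =
  [-5,  1]
  [ 0, -5]
(up to reordering of blocks).

Per-block formulas:
  For a 2×2 Jordan block J_2(-5): exp(t · J_2(-5)) = e^(-5t)·(I + t·N), where N is the 2×2 nilpotent shift.

After assembling e^{tJ} and conjugating by P, we get:

e^{tA} =
  [t*exp(-5*t) + exp(-5*t), -t*exp(-5*t)]
  [t*exp(-5*t), -t*exp(-5*t) + exp(-5*t)]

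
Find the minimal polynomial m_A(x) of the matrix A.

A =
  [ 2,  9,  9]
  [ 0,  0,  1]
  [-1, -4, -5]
x^3 + 3*x^2 + 3*x + 1

The characteristic polynomial is χ_A(x) = (x + 1)^3, so the eigenvalues are known. The minimal polynomial is
  m_A(x) = Π_λ (x − λ)^{k_λ}
where k_λ is the size of the *largest* Jordan block for λ (equivalently, the smallest k with (A − λI)^k v = 0 for every generalised eigenvector v of λ).

  λ = -1: largest Jordan block has size 3, contributing (x + 1)^3

So m_A(x) = (x + 1)^3 = x^3 + 3*x^2 + 3*x + 1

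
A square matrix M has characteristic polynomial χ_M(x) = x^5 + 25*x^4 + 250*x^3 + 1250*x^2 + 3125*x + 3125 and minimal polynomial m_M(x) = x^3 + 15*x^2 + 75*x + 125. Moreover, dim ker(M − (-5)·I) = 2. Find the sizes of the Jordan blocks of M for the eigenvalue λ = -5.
Block sizes for λ = -5: [3, 2]

Step 1 — from the characteristic polynomial, algebraic multiplicity of λ = -5 is 5. From dim ker(M − (-5)·I) = 2, there are exactly 2 Jordan blocks for λ = -5.
Step 2 — from the minimal polynomial, the factor (x + 5)^3 tells us the largest block for λ = -5 has size 3.
Step 3 — with total size 5, 2 blocks, and largest block 3, the block sizes (in nonincreasing order) are [3, 2].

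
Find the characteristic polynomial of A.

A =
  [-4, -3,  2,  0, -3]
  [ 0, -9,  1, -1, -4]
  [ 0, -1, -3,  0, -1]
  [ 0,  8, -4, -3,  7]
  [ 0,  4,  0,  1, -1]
x^5 + 20*x^4 + 160*x^3 + 640*x^2 + 1280*x + 1024

Expanding det(x·I − A) (e.g. by cofactor expansion or by noting that A is similar to its Jordan form J, which has the same characteristic polynomial as A) gives
  χ_A(x) = x^5 + 20*x^4 + 160*x^3 + 640*x^2 + 1280*x + 1024
which factors as (x + 4)^5. The eigenvalues (with algebraic multiplicities) are λ = -4 with multiplicity 5.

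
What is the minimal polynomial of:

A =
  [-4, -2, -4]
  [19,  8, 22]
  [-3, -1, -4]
x^3

The characteristic polynomial is χ_A(x) = x^3, so the eigenvalues are known. The minimal polynomial is
  m_A(x) = Π_λ (x − λ)^{k_λ}
where k_λ is the size of the *largest* Jordan block for λ (equivalently, the smallest k with (A − λI)^k v = 0 for every generalised eigenvector v of λ).

  λ = 0: largest Jordan block has size 3, contributing (x − 0)^3

So m_A(x) = x^3 = x^3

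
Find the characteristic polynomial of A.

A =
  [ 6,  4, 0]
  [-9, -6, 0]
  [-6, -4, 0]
x^3

Expanding det(x·I − A) (e.g. by cofactor expansion or by noting that A is similar to its Jordan form J, which has the same characteristic polynomial as A) gives
  χ_A(x) = x^3
which factors as x^3. The eigenvalues (with algebraic multiplicities) are λ = 0 with multiplicity 3.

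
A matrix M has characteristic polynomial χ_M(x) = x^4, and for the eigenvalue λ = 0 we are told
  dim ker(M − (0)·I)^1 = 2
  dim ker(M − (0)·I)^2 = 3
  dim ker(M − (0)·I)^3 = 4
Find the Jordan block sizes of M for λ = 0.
Block sizes for λ = 0: [3, 1]

From the dimensions of kernels of powers, the number of Jordan blocks of size at least j is d_j − d_{j−1} where d_j = dim ker(N^j) (with d_0 = 0). Computing the differences gives [2, 1, 1].
The number of blocks of size exactly k is (#blocks of size ≥ k) − (#blocks of size ≥ k + 1), so the partition is: 1 block(s) of size 1, 1 block(s) of size 3.
In nonincreasing order the block sizes are [3, 1].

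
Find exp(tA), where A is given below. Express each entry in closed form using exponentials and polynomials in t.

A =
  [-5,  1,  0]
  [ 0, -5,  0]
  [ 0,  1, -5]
e^{tA} =
  [exp(-5*t), t*exp(-5*t), 0]
  [0, exp(-5*t), 0]
  [0, t*exp(-5*t), exp(-5*t)]

Strategy: write A = P · J · P⁻¹ where J is a Jordan canonical form, so e^{tA} = P · e^{tJ} · P⁻¹, and e^{tJ} can be computed block-by-block.

A has Jordan form
J =
  [-5,  1,  0]
  [ 0, -5,  0]
  [ 0,  0, -5]
(up to reordering of blocks).

Per-block formulas:
  For a 2×2 Jordan block J_2(-5): exp(t · J_2(-5)) = e^(-5t)·(I + t·N), where N is the 2×2 nilpotent shift.
  For a 1×1 block at λ = -5: exp(t · [-5]) = [e^(-5t)].

After assembling e^{tJ} and conjugating by P, we get:

e^{tA} =
  [exp(-5*t), t*exp(-5*t), 0]
  [0, exp(-5*t), 0]
  [0, t*exp(-5*t), exp(-5*t)]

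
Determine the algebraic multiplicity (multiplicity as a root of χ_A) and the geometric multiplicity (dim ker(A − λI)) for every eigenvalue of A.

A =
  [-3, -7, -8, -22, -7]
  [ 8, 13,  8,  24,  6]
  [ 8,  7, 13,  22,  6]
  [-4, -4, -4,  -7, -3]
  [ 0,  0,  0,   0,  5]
λ = 1: alg = 1, geom = 1; λ = 5: alg = 4, geom = 2

Step 1 — factor the characteristic polynomial to read off the algebraic multiplicities:
  χ_A(x) = (x - 5)^4*(x - 1)

Step 2 — compute geometric multiplicities via the rank-nullity identity g(λ) = n − rank(A − λI):
  rank(A − (1)·I) = 4, so dim ker(A − (1)·I) = n − 4 = 1
  rank(A − (5)·I) = 3, so dim ker(A − (5)·I) = n − 3 = 2

Summary:
  λ = 1: algebraic multiplicity = 1, geometric multiplicity = 1
  λ = 5: algebraic multiplicity = 4, geometric multiplicity = 2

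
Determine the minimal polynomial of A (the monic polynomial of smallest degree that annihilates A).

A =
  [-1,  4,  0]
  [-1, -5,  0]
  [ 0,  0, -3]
x^2 + 6*x + 9

The characteristic polynomial is χ_A(x) = (x + 3)^3, so the eigenvalues are known. The minimal polynomial is
  m_A(x) = Π_λ (x − λ)^{k_λ}
where k_λ is the size of the *largest* Jordan block for λ (equivalently, the smallest k with (A − λI)^k v = 0 for every generalised eigenvector v of λ).

  λ = -3: largest Jordan block has size 2, contributing (x + 3)^2

So m_A(x) = (x + 3)^2 = x^2 + 6*x + 9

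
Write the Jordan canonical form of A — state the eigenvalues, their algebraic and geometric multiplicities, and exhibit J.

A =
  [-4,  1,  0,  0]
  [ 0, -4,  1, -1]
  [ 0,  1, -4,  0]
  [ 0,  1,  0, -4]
J_3(-4) ⊕ J_1(-4)

The characteristic polynomial is
  det(x·I − A) = x^4 + 16*x^3 + 96*x^2 + 256*x + 256 = (x + 4)^4

Eigenvalues and multiplicities (the geometric multiplicity of λ is n − rank(A − λI), which equals the number of Jordan blocks for λ):
  λ = -4: algebraic multiplicity = 4, geometric multiplicity = 2

Determining the block sizes for each eigenvalue:
  λ = -4: with am = 4 and gm = 2, the partition is not yet determined (e.g. several partitions of 4 into 2 parts exist). Let N = A − (-4)·I. Computing rank(N^1) = 2, rank(N^2) = 1, rank(N^3) = 0; the number of blocks of size ≥ j is rank(N^{j−1}) − rank(N^j), giving [2, 1, 1]. So we have 1 block(s) of size 3, 1 block(s) of size 1 → block sizes [3, 1]

Assembling the blocks gives a Jordan form
J =
  [-4,  1,  0,  0]
  [ 0, -4,  1,  0]
  [ 0,  0, -4,  0]
  [ 0,  0,  0, -4]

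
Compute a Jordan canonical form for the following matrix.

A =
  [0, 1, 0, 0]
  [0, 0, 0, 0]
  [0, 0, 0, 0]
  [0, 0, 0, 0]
J_2(0) ⊕ J_1(0) ⊕ J_1(0)

The characteristic polynomial is
  det(x·I − A) = x^4

Eigenvalues and multiplicities (the geometric multiplicity of λ is n − rank(A − λI), which equals the number of Jordan blocks for λ):
  λ = 0: algebraic multiplicity = 4, geometric multiplicity = 3

Determining the block sizes for each eigenvalue:
  λ = 0: 3 blocks summing to 4 forces exactly one block of size 2 and the rest size 1 → block sizes [2, 1, 1]

Assembling the blocks gives a Jordan form
J =
  [0, 1, 0, 0]
  [0, 0, 0, 0]
  [0, 0, 0, 0]
  [0, 0, 0, 0]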